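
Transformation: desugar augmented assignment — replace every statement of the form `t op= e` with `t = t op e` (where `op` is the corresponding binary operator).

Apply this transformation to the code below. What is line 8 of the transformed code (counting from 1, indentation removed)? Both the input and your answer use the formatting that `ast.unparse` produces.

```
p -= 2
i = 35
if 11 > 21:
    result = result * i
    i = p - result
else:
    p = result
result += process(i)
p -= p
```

Transformed code:
p = p - 2
i = 35
if 11 > 21:
    result = result * i
    i = p - result
else:
    p = result
result = result + process(i)
p = p - p

result = result + process(i)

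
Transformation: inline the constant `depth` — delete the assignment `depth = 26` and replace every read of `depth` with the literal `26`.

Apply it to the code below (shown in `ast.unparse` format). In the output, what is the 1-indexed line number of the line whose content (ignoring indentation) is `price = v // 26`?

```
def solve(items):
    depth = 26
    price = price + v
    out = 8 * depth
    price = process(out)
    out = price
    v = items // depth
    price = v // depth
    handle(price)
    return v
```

7

Transformed code:
def solve(items):
    price = price + v
    out = 8 * 26
    price = process(out)
    out = price
    v = items // 26
    price = v // 26
    handle(price)
    return v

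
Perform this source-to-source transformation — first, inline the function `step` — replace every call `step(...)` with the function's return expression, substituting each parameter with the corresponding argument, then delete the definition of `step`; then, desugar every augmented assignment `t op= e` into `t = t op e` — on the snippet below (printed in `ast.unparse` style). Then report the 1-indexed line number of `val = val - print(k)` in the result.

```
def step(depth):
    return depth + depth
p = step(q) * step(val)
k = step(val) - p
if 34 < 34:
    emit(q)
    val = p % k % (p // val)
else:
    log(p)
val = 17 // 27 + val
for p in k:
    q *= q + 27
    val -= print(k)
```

Transformed code:
p = (q + q) * (val + val)
k = val + val - p
if 34 < 34:
    emit(q)
    val = p % k % (p // val)
else:
    log(p)
val = 17 // 27 + val
for p in k:
    q = q * (q + 27)
    val = val - print(k)

11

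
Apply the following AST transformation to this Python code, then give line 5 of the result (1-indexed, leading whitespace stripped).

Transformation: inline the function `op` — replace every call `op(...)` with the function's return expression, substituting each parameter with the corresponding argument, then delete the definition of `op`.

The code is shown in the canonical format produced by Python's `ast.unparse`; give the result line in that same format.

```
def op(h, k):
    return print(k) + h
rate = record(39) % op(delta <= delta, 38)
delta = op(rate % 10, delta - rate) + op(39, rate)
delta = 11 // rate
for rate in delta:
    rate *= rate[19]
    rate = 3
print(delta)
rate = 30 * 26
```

Transformed code:
rate = record(39) % (print(38) + (delta <= delta))
delta = print(delta - rate) + rate % 10 + (print(rate) + 39)
delta = 11 // rate
for rate in delta:
    rate *= rate[19]
    rate = 3
print(delta)
rate = 30 * 26

rate *= rate[19]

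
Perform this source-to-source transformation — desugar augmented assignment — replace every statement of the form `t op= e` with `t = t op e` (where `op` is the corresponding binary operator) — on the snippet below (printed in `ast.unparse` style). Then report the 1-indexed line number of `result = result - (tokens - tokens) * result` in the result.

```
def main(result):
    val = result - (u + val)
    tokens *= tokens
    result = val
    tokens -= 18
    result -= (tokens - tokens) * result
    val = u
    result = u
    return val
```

Transformed code:
def main(result):
    val = result - (u + val)
    tokens = tokens * tokens
    result = val
    tokens = tokens - 18
    result = result - (tokens - tokens) * result
    val = u
    result = u
    return val

6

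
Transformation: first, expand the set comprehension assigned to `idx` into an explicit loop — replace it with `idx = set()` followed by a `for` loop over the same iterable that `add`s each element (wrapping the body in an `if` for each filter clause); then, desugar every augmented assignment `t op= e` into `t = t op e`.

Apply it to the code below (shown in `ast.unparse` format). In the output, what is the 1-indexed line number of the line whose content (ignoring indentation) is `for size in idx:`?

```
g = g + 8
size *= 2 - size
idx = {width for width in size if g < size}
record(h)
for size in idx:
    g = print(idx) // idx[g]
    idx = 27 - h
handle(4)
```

8

Transformed code:
g = g + 8
size = size * (2 - size)
idx = set()
for width in size:
    if g < size:
        idx.add(width)
record(h)
for size in idx:
    g = print(idx) // idx[g]
    idx = 27 - h
handle(4)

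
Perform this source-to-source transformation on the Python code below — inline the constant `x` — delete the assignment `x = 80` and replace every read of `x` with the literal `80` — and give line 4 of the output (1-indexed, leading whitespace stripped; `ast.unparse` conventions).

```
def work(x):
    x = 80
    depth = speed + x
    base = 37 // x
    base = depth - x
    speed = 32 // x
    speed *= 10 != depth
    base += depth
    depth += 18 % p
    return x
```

base = depth - 80

Transformed code:
def work(x):
    depth = speed + 80
    base = 37 // 80
    base = depth - 80
    speed = 32 // 80
    speed *= 10 != depth
    base += depth
    depth += 18 % p
    return 80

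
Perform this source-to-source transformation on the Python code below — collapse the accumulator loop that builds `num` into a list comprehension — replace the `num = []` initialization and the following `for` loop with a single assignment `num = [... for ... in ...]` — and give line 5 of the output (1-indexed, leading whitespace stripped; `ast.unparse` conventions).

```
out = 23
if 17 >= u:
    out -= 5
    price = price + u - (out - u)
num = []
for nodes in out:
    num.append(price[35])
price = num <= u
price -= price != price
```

Transformed code:
out = 23
if 17 >= u:
    out -= 5
    price = price + u - (out - u)
num = [price[35] for nodes in out]
price = num <= u
price -= price != price

num = [price[35] for nodes in out]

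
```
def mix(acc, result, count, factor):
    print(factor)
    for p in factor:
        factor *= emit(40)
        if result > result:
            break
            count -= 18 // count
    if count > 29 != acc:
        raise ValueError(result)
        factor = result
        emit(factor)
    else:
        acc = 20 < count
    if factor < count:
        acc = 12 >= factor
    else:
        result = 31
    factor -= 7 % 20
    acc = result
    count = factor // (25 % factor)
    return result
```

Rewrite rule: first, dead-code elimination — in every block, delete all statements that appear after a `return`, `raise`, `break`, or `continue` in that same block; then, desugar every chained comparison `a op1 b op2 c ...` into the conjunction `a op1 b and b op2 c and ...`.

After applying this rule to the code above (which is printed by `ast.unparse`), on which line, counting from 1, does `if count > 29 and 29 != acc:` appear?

7

Transformed code:
def mix(acc, result, count, factor):
    print(factor)
    for p in factor:
        factor *= emit(40)
        if result > result:
            break
    if count > 29 and 29 != acc:
        raise ValueError(result)
    else:
        acc = 20 < count
    if factor < count:
        acc = 12 >= factor
    else:
        result = 31
    factor -= 7 % 20
    acc = result
    count = factor // (25 % factor)
    return result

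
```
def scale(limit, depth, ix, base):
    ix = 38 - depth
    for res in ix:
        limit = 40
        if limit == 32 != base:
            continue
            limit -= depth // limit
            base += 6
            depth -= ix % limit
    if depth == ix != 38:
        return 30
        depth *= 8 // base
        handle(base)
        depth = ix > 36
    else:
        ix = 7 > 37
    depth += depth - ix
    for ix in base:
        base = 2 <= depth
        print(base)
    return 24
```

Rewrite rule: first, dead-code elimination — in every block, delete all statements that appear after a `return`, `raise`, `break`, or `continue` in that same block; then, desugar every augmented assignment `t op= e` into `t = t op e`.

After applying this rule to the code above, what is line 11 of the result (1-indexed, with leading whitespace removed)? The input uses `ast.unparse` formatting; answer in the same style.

depth = depth + (depth - ix)

Transformed code:
def scale(limit, depth, ix, base):
    ix = 38 - depth
    for res in ix:
        limit = 40
        if limit == 32 != base:
            continue
    if depth == ix != 38:
        return 30
    else:
        ix = 7 > 37
    depth = depth + (depth - ix)
    for ix in base:
        base = 2 <= depth
        print(base)
    return 24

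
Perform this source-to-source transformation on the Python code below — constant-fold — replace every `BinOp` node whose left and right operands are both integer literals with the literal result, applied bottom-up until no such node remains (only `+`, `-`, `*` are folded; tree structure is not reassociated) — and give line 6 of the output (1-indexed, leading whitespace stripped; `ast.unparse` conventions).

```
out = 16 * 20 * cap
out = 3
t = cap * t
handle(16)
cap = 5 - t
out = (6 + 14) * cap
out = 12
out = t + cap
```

out = 20 * cap

Transformed code:
out = 320 * cap
out = 3
t = cap * t
handle(16)
cap = 5 - t
out = 20 * cap
out = 12
out = t + cap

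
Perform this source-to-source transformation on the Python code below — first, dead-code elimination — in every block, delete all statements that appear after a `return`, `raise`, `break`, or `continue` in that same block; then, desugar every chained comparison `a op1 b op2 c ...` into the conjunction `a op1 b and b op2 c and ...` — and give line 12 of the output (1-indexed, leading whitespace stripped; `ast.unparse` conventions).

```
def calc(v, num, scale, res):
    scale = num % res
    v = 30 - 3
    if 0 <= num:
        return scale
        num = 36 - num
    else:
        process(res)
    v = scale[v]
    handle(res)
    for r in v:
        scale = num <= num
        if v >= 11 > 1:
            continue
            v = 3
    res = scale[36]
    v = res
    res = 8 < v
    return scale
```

if v >= 11 and 11 > 1:

Transformed code:
def calc(v, num, scale, res):
    scale = num % res
    v = 30 - 3
    if 0 <= num:
        return scale
    else:
        process(res)
    v = scale[v]
    handle(res)
    for r in v:
        scale = num <= num
        if v >= 11 and 11 > 1:
            continue
    res = scale[36]
    v = res
    res = 8 < v
    return scale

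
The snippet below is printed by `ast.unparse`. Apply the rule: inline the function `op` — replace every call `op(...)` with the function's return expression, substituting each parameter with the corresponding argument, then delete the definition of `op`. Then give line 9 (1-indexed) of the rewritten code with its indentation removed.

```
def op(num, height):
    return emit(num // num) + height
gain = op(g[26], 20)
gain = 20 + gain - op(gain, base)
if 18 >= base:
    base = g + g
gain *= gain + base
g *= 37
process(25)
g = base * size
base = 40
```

Transformed code:
gain = emit(g[26] // g[26]) + 20
gain = 20 + gain - (emit(gain // gain) + base)
if 18 >= base:
    base = g + g
gain *= gain + base
g *= 37
process(25)
g = base * size
base = 40

base = 40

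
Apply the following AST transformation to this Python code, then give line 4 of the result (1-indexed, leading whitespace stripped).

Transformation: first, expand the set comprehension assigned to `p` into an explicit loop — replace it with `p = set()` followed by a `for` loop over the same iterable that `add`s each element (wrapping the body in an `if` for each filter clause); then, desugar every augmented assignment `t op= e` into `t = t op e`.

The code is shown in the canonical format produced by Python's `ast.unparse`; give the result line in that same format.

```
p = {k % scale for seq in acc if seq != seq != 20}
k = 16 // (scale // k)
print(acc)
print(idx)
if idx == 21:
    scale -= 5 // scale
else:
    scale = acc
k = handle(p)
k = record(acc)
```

Transformed code:
p = set()
for seq in acc:
    if seq != seq != 20:
        p.add(k % scale)
k = 16 // (scale // k)
print(acc)
print(idx)
if idx == 21:
    scale = scale - 5 // scale
else:
    scale = acc
k = handle(p)
k = record(acc)

p.add(k % scale)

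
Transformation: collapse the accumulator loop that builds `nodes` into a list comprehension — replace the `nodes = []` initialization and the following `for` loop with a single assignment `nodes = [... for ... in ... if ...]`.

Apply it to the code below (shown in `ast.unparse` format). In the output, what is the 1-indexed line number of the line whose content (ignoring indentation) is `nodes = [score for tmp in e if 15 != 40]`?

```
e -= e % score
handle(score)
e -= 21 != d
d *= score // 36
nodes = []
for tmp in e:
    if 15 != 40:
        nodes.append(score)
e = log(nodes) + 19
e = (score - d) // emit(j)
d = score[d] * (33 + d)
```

5

Transformed code:
e -= e % score
handle(score)
e -= 21 != d
d *= score // 36
nodes = [score for tmp in e if 15 != 40]
e = log(nodes) + 19
e = (score - d) // emit(j)
d = score[d] * (33 + d)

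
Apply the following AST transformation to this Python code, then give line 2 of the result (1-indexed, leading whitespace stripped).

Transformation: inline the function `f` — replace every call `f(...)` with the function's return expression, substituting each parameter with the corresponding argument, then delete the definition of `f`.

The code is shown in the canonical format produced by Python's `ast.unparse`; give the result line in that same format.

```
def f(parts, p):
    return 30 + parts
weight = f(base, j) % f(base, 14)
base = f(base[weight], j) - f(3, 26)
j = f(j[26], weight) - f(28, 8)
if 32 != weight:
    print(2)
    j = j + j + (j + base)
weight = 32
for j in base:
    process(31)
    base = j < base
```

Transformed code:
weight = (30 + base) % (30 + base)
base = 30 + base[weight] - (30 + 3)
j = 30 + j[26] - (30 + 28)
if 32 != weight:
    print(2)
    j = j + j + (j + base)
weight = 32
for j in base:
    process(31)
    base = j < base

base = 30 + base[weight] - (30 + 3)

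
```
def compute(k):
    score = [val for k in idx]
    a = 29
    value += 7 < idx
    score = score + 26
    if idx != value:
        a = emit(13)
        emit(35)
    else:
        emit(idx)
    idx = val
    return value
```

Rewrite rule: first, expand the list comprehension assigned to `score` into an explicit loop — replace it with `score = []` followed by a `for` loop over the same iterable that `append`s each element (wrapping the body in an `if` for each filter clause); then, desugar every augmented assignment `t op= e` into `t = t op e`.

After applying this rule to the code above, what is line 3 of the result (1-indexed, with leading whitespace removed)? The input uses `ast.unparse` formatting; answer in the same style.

Transformed code:
def compute(k):
    score = []
    for k in idx:
        score.append(val)
    a = 29
    value = value + (7 < idx)
    score = score + 26
    if idx != value:
        a = emit(13)
        emit(35)
    else:
        emit(idx)
    idx = val
    return value

for k in idx:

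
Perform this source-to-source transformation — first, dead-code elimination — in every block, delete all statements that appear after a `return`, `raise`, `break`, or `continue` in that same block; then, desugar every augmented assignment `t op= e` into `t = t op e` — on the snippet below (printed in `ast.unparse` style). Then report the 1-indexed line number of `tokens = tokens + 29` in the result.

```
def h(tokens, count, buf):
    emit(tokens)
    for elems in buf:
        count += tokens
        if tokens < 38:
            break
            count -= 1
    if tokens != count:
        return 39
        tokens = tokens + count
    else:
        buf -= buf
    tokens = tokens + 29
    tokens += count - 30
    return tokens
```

Transformed code:
def h(tokens, count, buf):
    emit(tokens)
    for elems in buf:
        count = count + tokens
        if tokens < 38:
            break
    if tokens != count:
        return 39
    else:
        buf = buf - buf
    tokens = tokens + 29
    tokens = tokens + (count - 30)
    return tokens

11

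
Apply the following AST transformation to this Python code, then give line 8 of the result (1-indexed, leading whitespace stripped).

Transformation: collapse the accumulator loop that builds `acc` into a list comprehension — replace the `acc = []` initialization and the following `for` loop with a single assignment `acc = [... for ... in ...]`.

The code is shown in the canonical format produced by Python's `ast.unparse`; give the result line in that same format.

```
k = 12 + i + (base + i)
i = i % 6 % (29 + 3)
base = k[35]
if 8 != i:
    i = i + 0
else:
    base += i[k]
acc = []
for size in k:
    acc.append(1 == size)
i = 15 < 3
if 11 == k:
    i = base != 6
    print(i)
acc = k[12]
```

Transformed code:
k = 12 + i + (base + i)
i = i % 6 % (29 + 3)
base = k[35]
if 8 != i:
    i = i + 0
else:
    base += i[k]
acc = [1 == size for size in k]
i = 15 < 3
if 11 == k:
    i = base != 6
    print(i)
acc = k[12]

acc = [1 == size for size in k]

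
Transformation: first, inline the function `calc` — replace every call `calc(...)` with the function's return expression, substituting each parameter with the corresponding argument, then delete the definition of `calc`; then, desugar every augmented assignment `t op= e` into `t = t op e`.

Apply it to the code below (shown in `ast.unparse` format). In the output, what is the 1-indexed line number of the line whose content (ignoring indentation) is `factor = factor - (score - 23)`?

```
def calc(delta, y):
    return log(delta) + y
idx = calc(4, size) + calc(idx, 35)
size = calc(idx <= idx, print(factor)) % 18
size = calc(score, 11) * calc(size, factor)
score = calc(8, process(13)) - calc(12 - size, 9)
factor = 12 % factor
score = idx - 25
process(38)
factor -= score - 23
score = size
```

8

Transformed code:
idx = log(4) + size + (log(idx) + 35)
size = (log(idx <= idx) + print(factor)) % 18
size = (log(score) + 11) * (log(size) + factor)
score = log(8) + process(13) - (log(12 - size) + 9)
factor = 12 % factor
score = idx - 25
process(38)
factor = factor - (score - 23)
score = size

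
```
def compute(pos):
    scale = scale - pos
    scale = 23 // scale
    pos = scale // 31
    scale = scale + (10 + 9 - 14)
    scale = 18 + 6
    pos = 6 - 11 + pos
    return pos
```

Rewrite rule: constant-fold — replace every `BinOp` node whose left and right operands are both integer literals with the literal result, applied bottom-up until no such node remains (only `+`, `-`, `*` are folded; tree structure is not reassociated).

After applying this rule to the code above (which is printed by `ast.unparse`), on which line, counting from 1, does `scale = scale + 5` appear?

Transformed code:
def compute(pos):
    scale = scale - pos
    scale = 23 // scale
    pos = scale // 31
    scale = scale + 5
    scale = 24
    pos = -5 + pos
    return pos

5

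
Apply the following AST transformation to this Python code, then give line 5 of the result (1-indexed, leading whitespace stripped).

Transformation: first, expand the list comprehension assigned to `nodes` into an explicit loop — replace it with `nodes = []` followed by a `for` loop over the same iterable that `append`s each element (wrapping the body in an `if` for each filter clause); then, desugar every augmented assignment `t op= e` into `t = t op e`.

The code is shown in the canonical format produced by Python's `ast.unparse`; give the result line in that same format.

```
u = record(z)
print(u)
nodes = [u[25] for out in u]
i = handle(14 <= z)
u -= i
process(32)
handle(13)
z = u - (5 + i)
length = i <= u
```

nodes.append(u[25])

Transformed code:
u = record(z)
print(u)
nodes = []
for out in u:
    nodes.append(u[25])
i = handle(14 <= z)
u = u - i
process(32)
handle(13)
z = u - (5 + i)
length = i <= u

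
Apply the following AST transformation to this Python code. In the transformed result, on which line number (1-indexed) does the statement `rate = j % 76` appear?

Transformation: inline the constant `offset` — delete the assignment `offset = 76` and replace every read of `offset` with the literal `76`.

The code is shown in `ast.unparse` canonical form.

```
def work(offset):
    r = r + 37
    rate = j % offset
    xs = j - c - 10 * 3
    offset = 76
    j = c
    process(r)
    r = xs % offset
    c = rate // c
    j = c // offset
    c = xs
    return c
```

3

Transformed code:
def work(offset):
    r = r + 37
    rate = j % 76
    xs = j - c - 10 * 3
    j = c
    process(r)
    r = xs % 76
    c = rate // c
    j = c // 76
    c = xs
    return c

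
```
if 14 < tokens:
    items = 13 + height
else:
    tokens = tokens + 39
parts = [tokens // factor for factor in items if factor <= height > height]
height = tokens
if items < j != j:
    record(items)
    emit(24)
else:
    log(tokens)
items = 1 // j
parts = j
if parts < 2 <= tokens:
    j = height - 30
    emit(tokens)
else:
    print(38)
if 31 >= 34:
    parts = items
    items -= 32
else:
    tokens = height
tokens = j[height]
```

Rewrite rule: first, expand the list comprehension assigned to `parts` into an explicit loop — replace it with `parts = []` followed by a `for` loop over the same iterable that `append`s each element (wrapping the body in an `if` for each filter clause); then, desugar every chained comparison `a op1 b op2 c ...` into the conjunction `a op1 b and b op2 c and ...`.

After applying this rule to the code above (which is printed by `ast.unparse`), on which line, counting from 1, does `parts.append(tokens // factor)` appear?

8

Transformed code:
if 14 < tokens:
    items = 13 + height
else:
    tokens = tokens + 39
parts = []
for factor in items:
    if factor <= height and height > height:
        parts.append(tokens // factor)
height = tokens
if items < j and j != j:
    record(items)
    emit(24)
else:
    log(tokens)
items = 1 // j
parts = j
if parts < 2 and 2 <= tokens:
    j = height - 30
    emit(tokens)
else:
    print(38)
if 31 >= 34:
    parts = items
    items -= 32
else:
    tokens = height
tokens = j[height]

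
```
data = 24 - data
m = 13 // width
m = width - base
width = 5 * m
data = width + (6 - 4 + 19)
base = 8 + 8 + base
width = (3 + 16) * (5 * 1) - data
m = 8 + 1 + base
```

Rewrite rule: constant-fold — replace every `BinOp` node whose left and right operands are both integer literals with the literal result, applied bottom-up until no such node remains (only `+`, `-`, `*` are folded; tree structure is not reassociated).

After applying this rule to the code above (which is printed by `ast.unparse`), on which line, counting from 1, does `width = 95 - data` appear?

Transformed code:
data = 24 - data
m = 13 // width
m = width - base
width = 5 * m
data = width + 21
base = 16 + base
width = 95 - data
m = 9 + base

7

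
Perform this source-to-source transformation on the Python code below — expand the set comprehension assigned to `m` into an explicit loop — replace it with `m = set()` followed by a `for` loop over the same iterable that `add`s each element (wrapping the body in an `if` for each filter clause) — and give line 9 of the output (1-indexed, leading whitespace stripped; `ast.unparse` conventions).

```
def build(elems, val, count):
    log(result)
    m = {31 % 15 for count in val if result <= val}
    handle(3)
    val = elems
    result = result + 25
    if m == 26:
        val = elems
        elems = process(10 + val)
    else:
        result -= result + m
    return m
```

result = result + 25

Transformed code:
def build(elems, val, count):
    log(result)
    m = set()
    for count in val:
        if result <= val:
            m.add(31 % 15)
    handle(3)
    val = elems
    result = result + 25
    if m == 26:
        val = elems
        elems = process(10 + val)
    else:
        result -= result + m
    return m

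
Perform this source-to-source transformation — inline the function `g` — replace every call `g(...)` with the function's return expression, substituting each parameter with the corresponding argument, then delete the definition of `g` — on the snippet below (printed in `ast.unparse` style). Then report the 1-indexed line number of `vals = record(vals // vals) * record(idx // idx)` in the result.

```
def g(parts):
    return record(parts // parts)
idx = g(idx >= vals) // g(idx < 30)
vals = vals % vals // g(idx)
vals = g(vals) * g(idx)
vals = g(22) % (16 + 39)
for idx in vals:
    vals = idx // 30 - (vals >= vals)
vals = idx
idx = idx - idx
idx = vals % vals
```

Transformed code:
idx = record((idx >= vals) // (idx >= vals)) // record((idx < 30) // (idx < 30))
vals = vals % vals // record(idx // idx)
vals = record(vals // vals) * record(idx // idx)
vals = record(22 // 22) % (16 + 39)
for idx in vals:
    vals = idx // 30 - (vals >= vals)
vals = idx
idx = idx - idx
idx = vals % vals

3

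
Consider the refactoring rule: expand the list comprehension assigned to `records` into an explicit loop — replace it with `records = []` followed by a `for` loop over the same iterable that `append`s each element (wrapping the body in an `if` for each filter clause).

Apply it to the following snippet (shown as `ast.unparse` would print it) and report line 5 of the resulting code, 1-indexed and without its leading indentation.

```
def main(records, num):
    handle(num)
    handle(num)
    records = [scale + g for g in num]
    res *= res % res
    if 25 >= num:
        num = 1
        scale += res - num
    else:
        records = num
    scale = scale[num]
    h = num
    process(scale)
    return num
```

Transformed code:
def main(records, num):
    handle(num)
    handle(num)
    records = []
    for g in num:
        records.append(scale + g)
    res *= res % res
    if 25 >= num:
        num = 1
        scale += res - num
    else:
        records = num
    scale = scale[num]
    h = num
    process(scale)
    return num

for g in num:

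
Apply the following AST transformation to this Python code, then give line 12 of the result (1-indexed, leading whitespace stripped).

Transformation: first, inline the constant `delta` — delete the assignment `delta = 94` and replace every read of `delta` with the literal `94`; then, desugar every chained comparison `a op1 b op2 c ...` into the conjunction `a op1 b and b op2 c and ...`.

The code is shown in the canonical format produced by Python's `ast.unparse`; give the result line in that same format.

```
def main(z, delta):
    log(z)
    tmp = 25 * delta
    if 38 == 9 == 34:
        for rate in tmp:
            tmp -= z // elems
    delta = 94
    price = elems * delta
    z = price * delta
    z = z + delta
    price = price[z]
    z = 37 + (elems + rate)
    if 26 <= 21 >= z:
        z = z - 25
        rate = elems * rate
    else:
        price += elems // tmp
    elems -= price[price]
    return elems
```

if 26 <= 21 and 21 >= z:

Transformed code:
def main(z, delta):
    log(z)
    tmp = 25 * 94
    if 38 == 9 and 9 == 34:
        for rate in tmp:
            tmp -= z // elems
    price = elems * 94
    z = price * 94
    z = z + 94
    price = price[z]
    z = 37 + (elems + rate)
    if 26 <= 21 and 21 >= z:
        z = z - 25
        rate = elems * rate
    else:
        price += elems // tmp
    elems -= price[price]
    return elems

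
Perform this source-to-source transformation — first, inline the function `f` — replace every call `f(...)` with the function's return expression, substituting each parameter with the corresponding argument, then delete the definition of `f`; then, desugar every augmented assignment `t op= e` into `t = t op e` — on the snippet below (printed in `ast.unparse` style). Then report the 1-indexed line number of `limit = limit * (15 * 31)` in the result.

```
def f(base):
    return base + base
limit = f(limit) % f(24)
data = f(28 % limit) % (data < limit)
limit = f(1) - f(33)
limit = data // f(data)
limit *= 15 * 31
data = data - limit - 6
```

Transformed code:
limit = (limit + limit) % (24 + 24)
data = (28 % limit + 28 % limit) % (data < limit)
limit = 1 + 1 - (33 + 33)
limit = data // (data + data)
limit = limit * (15 * 31)
data = data - limit - 6

5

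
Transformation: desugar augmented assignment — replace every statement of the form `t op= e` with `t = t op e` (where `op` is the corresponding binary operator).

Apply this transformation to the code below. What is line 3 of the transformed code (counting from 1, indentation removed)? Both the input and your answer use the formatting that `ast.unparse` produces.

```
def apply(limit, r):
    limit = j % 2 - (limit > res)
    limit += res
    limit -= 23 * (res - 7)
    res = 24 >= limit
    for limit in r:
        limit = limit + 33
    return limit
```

limit = limit + res

Transformed code:
def apply(limit, r):
    limit = j % 2 - (limit > res)
    limit = limit + res
    limit = limit - 23 * (res - 7)
    res = 24 >= limit
    for limit in r:
        limit = limit + 33
    return limit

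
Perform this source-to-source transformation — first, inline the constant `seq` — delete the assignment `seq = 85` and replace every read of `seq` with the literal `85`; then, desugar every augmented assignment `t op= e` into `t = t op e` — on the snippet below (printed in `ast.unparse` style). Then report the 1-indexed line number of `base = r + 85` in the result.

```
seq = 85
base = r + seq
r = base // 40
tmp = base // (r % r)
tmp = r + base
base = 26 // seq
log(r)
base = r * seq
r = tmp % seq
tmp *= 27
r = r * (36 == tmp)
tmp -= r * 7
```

Transformed code:
base = r + 85
r = base // 40
tmp = base // (r % r)
tmp = r + base
base = 26 // 85
log(r)
base = r * 85
r = tmp % 85
tmp = tmp * 27
r = r * (36 == tmp)
tmp = tmp - r * 7

1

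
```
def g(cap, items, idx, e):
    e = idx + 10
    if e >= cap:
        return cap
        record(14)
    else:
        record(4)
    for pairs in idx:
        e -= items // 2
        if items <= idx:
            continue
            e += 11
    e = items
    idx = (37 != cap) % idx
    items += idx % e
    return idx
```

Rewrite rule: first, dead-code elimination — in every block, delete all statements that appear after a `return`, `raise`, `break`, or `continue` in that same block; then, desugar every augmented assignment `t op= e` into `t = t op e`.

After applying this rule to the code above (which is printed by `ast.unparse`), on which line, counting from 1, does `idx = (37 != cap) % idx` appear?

Transformed code:
def g(cap, items, idx, e):
    e = idx + 10
    if e >= cap:
        return cap
    else:
        record(4)
    for pairs in idx:
        e = e - items // 2
        if items <= idx:
            continue
    e = items
    idx = (37 != cap) % idx
    items = items + idx % e
    return idx

12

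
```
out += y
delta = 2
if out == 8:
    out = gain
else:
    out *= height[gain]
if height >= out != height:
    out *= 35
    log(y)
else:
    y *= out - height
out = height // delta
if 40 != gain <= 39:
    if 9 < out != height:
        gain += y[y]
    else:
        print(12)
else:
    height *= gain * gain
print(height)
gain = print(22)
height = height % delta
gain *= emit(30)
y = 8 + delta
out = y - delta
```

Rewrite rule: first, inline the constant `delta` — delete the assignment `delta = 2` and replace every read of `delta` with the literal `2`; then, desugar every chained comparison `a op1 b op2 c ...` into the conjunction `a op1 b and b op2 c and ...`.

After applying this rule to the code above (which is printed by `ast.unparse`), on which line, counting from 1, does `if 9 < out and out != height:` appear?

13

Transformed code:
out += y
if out == 8:
    out = gain
else:
    out *= height[gain]
if height >= out and out != height:
    out *= 35
    log(y)
else:
    y *= out - height
out = height // 2
if 40 != gain and gain <= 39:
    if 9 < out and out != height:
        gain += y[y]
    else:
        print(12)
else:
    height *= gain * gain
print(height)
gain = print(22)
height = height % 2
gain *= emit(30)
y = 8 + 2
out = y - 2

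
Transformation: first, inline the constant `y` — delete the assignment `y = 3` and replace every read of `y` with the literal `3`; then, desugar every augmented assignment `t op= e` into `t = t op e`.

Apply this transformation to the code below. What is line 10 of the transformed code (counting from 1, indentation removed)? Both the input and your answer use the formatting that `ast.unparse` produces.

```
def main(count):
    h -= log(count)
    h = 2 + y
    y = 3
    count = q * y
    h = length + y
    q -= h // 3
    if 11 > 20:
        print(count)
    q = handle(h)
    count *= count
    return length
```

count = count * count

Transformed code:
def main(count):
    h = h - log(count)
    h = 2 + 3
    count = q * 3
    h = length + 3
    q = q - h // 3
    if 11 > 20:
        print(count)
    q = handle(h)
    count = count * count
    return length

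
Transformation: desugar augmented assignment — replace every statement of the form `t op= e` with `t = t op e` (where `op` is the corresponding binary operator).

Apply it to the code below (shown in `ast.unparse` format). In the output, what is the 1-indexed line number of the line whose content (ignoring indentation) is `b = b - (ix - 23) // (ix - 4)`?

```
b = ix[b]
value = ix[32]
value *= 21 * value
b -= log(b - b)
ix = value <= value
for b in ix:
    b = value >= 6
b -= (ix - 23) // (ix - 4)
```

8

Transformed code:
b = ix[b]
value = ix[32]
value = value * (21 * value)
b = b - log(b - b)
ix = value <= value
for b in ix:
    b = value >= 6
b = b - (ix - 23) // (ix - 4)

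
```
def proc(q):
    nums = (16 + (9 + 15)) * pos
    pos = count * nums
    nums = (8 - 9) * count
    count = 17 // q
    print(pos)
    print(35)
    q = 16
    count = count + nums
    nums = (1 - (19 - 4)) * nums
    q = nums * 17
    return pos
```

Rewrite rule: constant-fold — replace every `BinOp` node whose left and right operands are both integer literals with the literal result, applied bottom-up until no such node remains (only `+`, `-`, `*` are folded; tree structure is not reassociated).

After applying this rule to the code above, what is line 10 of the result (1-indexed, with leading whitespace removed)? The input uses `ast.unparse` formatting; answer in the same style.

Transformed code:
def proc(q):
    nums = 40 * pos
    pos = count * nums
    nums = -1 * count
    count = 17 // q
    print(pos)
    print(35)
    q = 16
    count = count + nums
    nums = -14 * nums
    q = nums * 17
    return pos

nums = -14 * nums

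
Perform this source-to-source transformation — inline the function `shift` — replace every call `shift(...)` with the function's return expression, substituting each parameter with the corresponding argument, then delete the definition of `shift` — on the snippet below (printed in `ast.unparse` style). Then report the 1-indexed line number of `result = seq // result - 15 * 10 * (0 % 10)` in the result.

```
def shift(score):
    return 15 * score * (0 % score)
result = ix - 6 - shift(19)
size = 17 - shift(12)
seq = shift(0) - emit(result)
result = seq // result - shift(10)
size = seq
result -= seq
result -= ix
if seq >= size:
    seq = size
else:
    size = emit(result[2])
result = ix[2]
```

4

Transformed code:
result = ix - 6 - 15 * 19 * (0 % 19)
size = 17 - 15 * 12 * (0 % 12)
seq = 15 * 0 * (0 % 0) - emit(result)
result = seq // result - 15 * 10 * (0 % 10)
size = seq
result -= seq
result -= ix
if seq >= size:
    seq = size
else:
    size = emit(result[2])
result = ix[2]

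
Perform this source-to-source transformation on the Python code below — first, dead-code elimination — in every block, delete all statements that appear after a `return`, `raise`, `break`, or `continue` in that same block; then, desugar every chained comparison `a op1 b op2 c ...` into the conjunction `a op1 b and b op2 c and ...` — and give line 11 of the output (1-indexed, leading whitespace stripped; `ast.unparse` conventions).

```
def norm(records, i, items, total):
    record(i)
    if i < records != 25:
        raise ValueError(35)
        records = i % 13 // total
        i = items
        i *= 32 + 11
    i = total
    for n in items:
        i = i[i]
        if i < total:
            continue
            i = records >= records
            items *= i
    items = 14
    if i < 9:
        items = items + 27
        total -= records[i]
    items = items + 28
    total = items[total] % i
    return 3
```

if i < 9:

Transformed code:
def norm(records, i, items, total):
    record(i)
    if i < records and records != 25:
        raise ValueError(35)
    i = total
    for n in items:
        i = i[i]
        if i < total:
            continue
    items = 14
    if i < 9:
        items = items + 27
        total -= records[i]
    items = items + 28
    total = items[total] % i
    return 3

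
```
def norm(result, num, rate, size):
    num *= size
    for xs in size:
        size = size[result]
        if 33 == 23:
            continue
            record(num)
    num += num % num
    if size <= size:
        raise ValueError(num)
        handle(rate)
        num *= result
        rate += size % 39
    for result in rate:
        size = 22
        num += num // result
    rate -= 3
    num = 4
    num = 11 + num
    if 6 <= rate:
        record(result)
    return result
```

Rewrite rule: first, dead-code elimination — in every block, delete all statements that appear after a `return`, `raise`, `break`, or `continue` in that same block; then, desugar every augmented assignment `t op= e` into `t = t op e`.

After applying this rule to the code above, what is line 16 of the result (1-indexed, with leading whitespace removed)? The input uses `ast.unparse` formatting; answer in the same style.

Transformed code:
def norm(result, num, rate, size):
    num = num * size
    for xs in size:
        size = size[result]
        if 33 == 23:
            continue
    num = num + num % num
    if size <= size:
        raise ValueError(num)
    for result in rate:
        size = 22
        num = num + num // result
    rate = rate - 3
    num = 4
    num = 11 + num
    if 6 <= rate:
        record(result)
    return result

if 6 <= rate:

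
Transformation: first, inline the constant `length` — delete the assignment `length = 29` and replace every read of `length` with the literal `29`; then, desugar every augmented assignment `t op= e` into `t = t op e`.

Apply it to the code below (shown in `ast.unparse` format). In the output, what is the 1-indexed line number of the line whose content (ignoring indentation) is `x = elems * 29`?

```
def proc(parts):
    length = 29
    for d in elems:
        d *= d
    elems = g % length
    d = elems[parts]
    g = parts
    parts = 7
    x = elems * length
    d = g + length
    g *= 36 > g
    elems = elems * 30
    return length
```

8

Transformed code:
def proc(parts):
    for d in elems:
        d = d * d
    elems = g % 29
    d = elems[parts]
    g = parts
    parts = 7
    x = elems * 29
    d = g + 29
    g = g * (36 > g)
    elems = elems * 30
    return 29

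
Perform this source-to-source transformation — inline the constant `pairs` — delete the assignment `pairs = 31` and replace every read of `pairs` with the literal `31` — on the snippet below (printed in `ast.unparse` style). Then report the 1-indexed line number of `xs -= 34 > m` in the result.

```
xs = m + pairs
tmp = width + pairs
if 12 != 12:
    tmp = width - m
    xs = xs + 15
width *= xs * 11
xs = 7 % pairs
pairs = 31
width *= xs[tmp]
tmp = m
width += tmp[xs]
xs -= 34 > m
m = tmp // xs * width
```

Transformed code:
xs = m + 31
tmp = width + 31
if 12 != 12:
    tmp = width - m
    xs = xs + 15
width *= xs * 11
xs = 7 % 31
width *= xs[tmp]
tmp = m
width += tmp[xs]
xs -= 34 > m
m = tmp // xs * width

11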